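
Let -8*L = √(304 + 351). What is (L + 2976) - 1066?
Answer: 1910 - √655/8 ≈ 1906.8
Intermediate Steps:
L = -√655/8 (L = -√(304 + 351)/8 = -√655/8 ≈ -3.1991)
(L + 2976) - 1066 = (-√655/8 + 2976) - 1066 = (2976 - √655/8) - 1066 = 1910 - √655/8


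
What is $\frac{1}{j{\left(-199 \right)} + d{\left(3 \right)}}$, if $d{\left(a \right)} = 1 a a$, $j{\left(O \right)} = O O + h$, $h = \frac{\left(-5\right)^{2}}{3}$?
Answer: $\frac{3}{118855} \approx 2.5241 \cdot 10^{-5}$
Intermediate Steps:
$h = \frac{25}{3}$ ($h = 25 \cdot \frac{1}{3} = \frac{25}{3} \approx 8.3333$)
$j{\left(O \right)} = \frac{25}{3} + O^{2}$ ($j{\left(O \right)} = O O + \frac{25}{3} = O^{2} + \frac{25}{3} = \frac{25}{3} + O^{2}$)
$d{\left(a \right)} = a^{2}$ ($d{\left(a \right)} = a a = a^{2}$)
$\frac{1}{j{\left(-199 \right)} + d{\left(3 \right)}} = \frac{1}{\left(\frac{25}{3} + \left(-199\right)^{2}\right) + 3^{2}} = \frac{1}{\left(\frac{25}{3} + 39601\right) + 9} = \frac{1}{\frac{118828}{3} + 9} = \frac{1}{\frac{118855}{3}} = \frac{3}{118855}$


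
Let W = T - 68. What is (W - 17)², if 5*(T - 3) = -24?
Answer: 188356/25 ≈ 7534.2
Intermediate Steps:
T = -9/5 (T = 3 + (⅕)*(-24) = 3 - 24/5 = -9/5 ≈ -1.8000)
W = -349/5 (W = -9/5 - 68 = -349/5 ≈ -69.800)
(W - 17)² = (-349/5 - 17)² = (-434/5)² = 188356/25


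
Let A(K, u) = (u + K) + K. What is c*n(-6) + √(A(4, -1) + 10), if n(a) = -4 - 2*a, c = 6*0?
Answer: √17 ≈ 4.1231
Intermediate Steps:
c = 0
A(K, u) = u + 2*K (A(K, u) = (K + u) + K = u + 2*K)
c*n(-6) + √(A(4, -1) + 10) = 0*(-4 - 2*(-6)) + √((-1 + 2*4) + 10) = 0*(-4 + 12) + √((-1 + 8) + 10) = 0*8 + √(7 + 10) = 0 + √17 = √17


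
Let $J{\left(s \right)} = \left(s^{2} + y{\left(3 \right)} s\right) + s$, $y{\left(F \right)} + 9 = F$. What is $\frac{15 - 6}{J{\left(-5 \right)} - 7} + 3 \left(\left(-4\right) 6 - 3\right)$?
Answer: $- \frac{3474}{43} \approx -80.791$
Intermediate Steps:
$y{\left(F \right)} = -9 + F$
$J{\left(s \right)} = s^{2} - 5 s$ ($J{\left(s \right)} = \left(s^{2} + \left(-9 + 3\right) s\right) + s = \left(s^{2} - 6 s\right) + s = s^{2} - 5 s$)
$\frac{15 - 6}{J{\left(-5 \right)} - 7} + 3 \left(\left(-4\right) 6 - 3\right) = \frac{15 - 6}{- 5 \left(-5 - 5\right) - 7} + 3 \left(\left(-4\right) 6 - 3\right) = \frac{9}{\left(-5\right) \left(-10\right) - 7} + 3 \left(-24 - 3\right) = \frac{9}{50 - 7} + 3 \left(-27\right) = \frac{9}{43} - 81 = - \frac{3474}{43}$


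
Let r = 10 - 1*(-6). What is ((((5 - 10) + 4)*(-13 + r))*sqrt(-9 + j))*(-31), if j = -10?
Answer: 93*I*sqrt(19) ≈ 405.38*I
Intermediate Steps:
r = 16 (r = 10 + 6 = 16)
((((5 - 10) + 4)*(-13 + r))*sqrt(-9 + j))*(-31) = ((((5 - 10) + 4)*(-13 + 16))*sqrt(-9 - 10))*(-31) = (((-5 + 4)*3)*sqrt(-19))*(-31) = ((-1*3)*(I*sqrt(19)))*(-31) = -3*I*sqrt(19)*(-31) = 93*I*sqrt(19)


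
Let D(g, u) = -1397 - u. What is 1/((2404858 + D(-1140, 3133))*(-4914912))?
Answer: -1/11797400891136 ≈ -8.4764e-14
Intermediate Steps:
1/((2404858 + D(-1140, 3133))*(-4914912)) = 1/((2404858 + (-1397 - 1*3133))*(-4914912)) = -1/4914912/(2404858 + (-1397 - 3133)) = -1/4914912/(2404858 - 4530) = -1/4914912/2400328 = (1/2400328)*(-1/4914912) = -1/11797400891136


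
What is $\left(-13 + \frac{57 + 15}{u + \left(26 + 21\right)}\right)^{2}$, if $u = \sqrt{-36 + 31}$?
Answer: $\frac{- 144838 i + 7007 \sqrt{5}}{- 1102 i + 47 \sqrt{5}} \approx 131.59 + 1.6684 i$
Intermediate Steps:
$u = i \sqrt{5}$ ($u = \sqrt{-5} = i \sqrt{5} \approx 2.2361 i$)
$\left(-13 + \frac{57 + 15}{u + \left(26 + 21\right)}\right)^{2} = \left(-13 + \frac{57 + 15}{i \sqrt{5} + \left(26 + 21\right)}\right)^{2} = \left(-13 + \frac{72}{i \sqrt{5} + 47}\right)^{2} = \left(-13 + \frac{72}{47 + i \sqrt{5}}\right)^{2}$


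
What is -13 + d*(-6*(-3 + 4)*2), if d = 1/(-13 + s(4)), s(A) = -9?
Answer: -137/11 ≈ -12.455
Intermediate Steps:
d = -1/22 (d = 1/(-13 - 9) = 1/(-22) = -1/22 ≈ -0.045455)
-13 + d*(-6*(-3 + 4)*2) = -13 - (-6*(-3 + 4))*2/22 = -13 - (-6)*2/22 = -13 - (-2*3)*2/22 = -13 - (-3)*2/11 = -13 - 1/22*(-12) = -13 + 6/11 = -137/11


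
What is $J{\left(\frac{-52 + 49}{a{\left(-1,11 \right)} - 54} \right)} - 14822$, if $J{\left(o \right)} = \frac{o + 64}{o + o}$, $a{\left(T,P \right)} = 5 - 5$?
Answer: $- \frac{28491}{2} \approx -14246.0$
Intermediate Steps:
$a{\left(T,P \right)} = 0$
$J{\left(o \right)} = \frac{64 + o}{2 o}$
$J{\left(\frac{-52 + 49}{a{\left(-1,11 \right)} - 54} \right)} - 14822 = \frac{64 + \frac{-52 + 49}{0 - 54}}{2 \frac{-52 + 49}{0 - 54}} - 14822 = \frac{64 - \frac{3}{-54}}{2 \left(- \frac{3}{-54}\right)} - 14822 = \frac{64 - - \frac{1}{18}}{2 \left(\left(-3\right) \left(- \frac{1}{54}\right)\right)} - 14822 = \frac{\frac{1}{\frac{1}{18}} \left(64 + \frac{1}{18}\right)}{2} - 14822 = \frac{1}{2} \cdot 18 \cdot \frac{1153}{18} - 14822 = \frac{1153}{2} - 14822 = - \frac{28491}{2}$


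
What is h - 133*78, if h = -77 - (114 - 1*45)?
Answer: -10520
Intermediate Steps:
h = -146 (h = -77 - (114 - 45) = -77 - 1*69 = -77 - 69 = -146)
h - 133*78 = -146 - 133*78 = -146 - 10374 = -10520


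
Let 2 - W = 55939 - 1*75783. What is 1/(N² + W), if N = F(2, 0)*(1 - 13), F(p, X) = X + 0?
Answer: 1/19846 ≈ 5.0388e-5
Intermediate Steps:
W = 19846 (W = 2 - (55939 - 1*75783) = 2 - (55939 - 75783) = 2 - 1*(-19844) = 2 + 19844 = 19846)
F(p, X) = X
N = 0 (N = 0*(1 - 13) = 0*(-12) = 0)
1/(N² + W) = 1/(0² + 19846) = 1/(0 + 19846) = 1/19846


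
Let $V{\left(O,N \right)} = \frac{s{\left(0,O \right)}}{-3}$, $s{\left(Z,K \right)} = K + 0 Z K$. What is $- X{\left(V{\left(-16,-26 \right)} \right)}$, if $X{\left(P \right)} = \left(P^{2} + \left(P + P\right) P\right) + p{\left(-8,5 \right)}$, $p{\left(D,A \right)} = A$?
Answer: $- \frac{271}{3} \approx -90.333$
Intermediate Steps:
$s{\left(Z,K \right)} = K$ ($s{\left(Z,K \right)} = K + 0 K Z = K + 0 = K$)
$V{\left(O,N \right)} = - \frac{O}{3}$ ($V{\left(O,N \right)} = \frac{O}{-3} = O \left(- \frac{1}{3}\right) = - \frac{O}{3}$)
$X{\left(P \right)} = 5 + 3 P^{2}$ ($X{\left(P \right)} = \left(P^{2} + \left(P + P\right) P\right) + 5 = \left(P^{2} + 2 P P\right) + 5 = \left(P^{2} + 2 P^{2}\right) + 5 = 3 P^{2} + 5 = 5 + 3 P^{2}$)
$- X{\left(V{\left(-16,-26 \right)} \right)} = - (5 + 3 \left(\left(- \frac{1}{3}\right) \left(-16\right)\right)^{2}) = - (5 + 3 \left(\frac{16}{3}\right)^{2}) = - (5 + 3 \cdot \frac{256}{9}) = - (5 + \frac{256}{3}) = \left(-1\right) \frac{271}{3} = - \frac{271}{3}$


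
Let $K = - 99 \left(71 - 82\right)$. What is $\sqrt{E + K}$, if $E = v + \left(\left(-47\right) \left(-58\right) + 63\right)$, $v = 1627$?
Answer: $\sqrt{5505} \approx 74.196$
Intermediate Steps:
$E = 4416$ ($E = 1627 + \left(\left(-47\right) \left(-58\right) + 63\right) = 1627 + \left(2726 + 63\right) = 1627 + 2789 = 4416$)
$K = 1089$ ($K = \left(-99\right) \left(-11\right) = 1089$)
$\sqrt{E + K} = \sqrt{4416 + 1089} = \sqrt{5505}$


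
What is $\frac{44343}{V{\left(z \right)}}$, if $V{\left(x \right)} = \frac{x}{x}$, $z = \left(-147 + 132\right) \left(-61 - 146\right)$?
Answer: $44343$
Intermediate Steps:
$z = 3105$ ($z = \left(-15\right) \left(-207\right) = 3105$)
$V{\left(x \right)} = 1$
$\frac{44343}{V{\left(z \right)}} = \frac{44343}{1} = 44343 \cdot 1 = 44343$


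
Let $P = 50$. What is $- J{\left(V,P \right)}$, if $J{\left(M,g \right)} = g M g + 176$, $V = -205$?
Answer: $512324$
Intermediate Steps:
$J{\left(M,g \right)} = 176 + M g^{2}$ ($J{\left(M,g \right)} = M g g + 176 = M g^{2} + 176 = 176 + M g^{2}$)
$- J{\left(V,P \right)} = - (176 - 205 \cdot 50^{2}) = - (176 - 512500) = \left(-1\right) \left(-512324\right) = 512324$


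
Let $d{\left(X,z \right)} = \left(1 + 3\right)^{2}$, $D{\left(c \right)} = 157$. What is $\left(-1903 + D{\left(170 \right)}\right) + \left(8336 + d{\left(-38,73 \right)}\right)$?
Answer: $6606$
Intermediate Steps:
$d{\left(X,z \right)} = 16$ ($d{\left(X,z \right)} = 4^{2} = 16$)
$\left(-1903 + D{\left(170 \right)}\right) + \left(8336 + d{\left(-38,73 \right)}\right) = \left(-1903 + 157\right) + \left(8336 + 16\right) = -1746 + 8352 = 6606$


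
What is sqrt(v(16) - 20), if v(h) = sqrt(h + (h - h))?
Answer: 4*I ≈ 4.0*I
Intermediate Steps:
v(h) = sqrt(h) (v(h) = sqrt(h + 0) = sqrt(h))
sqrt(v(16) - 20) = sqrt(sqrt(16) - 20) = sqrt(4 - 20) = sqrt(-16) = 4*I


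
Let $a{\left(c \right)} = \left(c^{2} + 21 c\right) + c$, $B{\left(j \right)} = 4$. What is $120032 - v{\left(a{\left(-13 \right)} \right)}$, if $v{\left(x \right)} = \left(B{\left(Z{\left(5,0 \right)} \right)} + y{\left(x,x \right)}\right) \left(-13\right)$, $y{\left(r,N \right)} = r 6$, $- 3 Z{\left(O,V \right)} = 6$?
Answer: $110958$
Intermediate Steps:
$Z{\left(O,V \right)} = -2$ ($Z{\left(O,V \right)} = \left(- \frac{1}{3}\right) 6 = -2$)
$y{\left(r,N \right)} = 6 r$
$a{\left(c \right)} = c^{2} + 22 c$
$v{\left(x \right)} = -52 - 78 x$ ($v{\left(x \right)} = \left(4 + 6 x\right) \left(-13\right) = -52 - 78 x$)
$120032 - v{\left(a{\left(-13 \right)} \right)} = 120032 - \left(-52 - 78 \left(- 13 \left(22 - 13\right)\right)\right) = 120032 - \left(-52 - 78 \left(\left(-13\right) 9\right)\right) = 120032 - \left(-52 - -9126\right) = 120032 - \left(-52 + 9126\right) = 120032 - 9074 = 110958$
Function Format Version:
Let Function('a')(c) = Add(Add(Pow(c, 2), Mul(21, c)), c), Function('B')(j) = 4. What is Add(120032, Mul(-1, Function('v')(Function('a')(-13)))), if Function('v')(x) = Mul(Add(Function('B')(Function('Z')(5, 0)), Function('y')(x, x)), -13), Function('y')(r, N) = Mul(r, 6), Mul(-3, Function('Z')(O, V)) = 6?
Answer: 110958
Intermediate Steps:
Function('Z')(O, V) = -2 (Function('Z')(O, V) = Mul(Rational(-1, 3), 6) = -2)
Function('y')(r, N) = Mul(6, r)
Function('a')(c) = Add(Pow(c, 2), Mul(22, c))
Function('v')(x) = Add(-52, Mul(-78, x)) (Function('v')(x) = Mul(Add(4, Mul(6, x)), -13) = Add(-52, Mul(-78, x)))
Add(120032, Mul(-1, Function('v')(Function('a')(-13)))) = Add(120032, Mul(-1, Add(-52, Mul(-78, Mul(-13, Add(22, -13)))))) = Add(120032, Mul(-1, Add(-52, Mul(-78, Mul(-13, 9))))) = Add(120032, Mul(-1, Add(-52, Mul(-78, -117)))) = Add(120032, Mul(-1, Add(-52, 9126))) = Add(120032, Mul(-1, 9074)) = Add(120032, -9074) = 110958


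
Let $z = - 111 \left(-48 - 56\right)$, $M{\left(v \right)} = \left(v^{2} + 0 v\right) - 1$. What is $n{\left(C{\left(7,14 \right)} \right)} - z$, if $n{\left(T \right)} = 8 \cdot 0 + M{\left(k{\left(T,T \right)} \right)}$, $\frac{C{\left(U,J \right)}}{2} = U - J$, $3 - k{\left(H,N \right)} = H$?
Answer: $-11256$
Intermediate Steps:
$k{\left(H,N \right)} = 3 - H$
$M{\left(v \right)} = -1 + v^{2}$ ($M{\left(v \right)} = \left(v^{2} + 0\right) - 1 = v^{2} - 1 = -1 + v^{2}$)
$C{\left(U,J \right)} = - 2 J + 2 U$ ($C{\left(U,J \right)} = 2 \left(U - J\right) = - 2 J + 2 U$)
$z = 11544$ ($z = \left(-111\right) \left(-104\right) = 11544$)
$n{\left(T \right)} = -1 + \left(3 - T\right)^{2}$ ($n{\left(T \right)} = 8 \cdot 0 + \left(-1 + \left(3 - T\right)^{2}\right) = 0 + \left(-1 + \left(3 - T\right)^{2}\right) = -1 + \left(3 - T\right)^{2}$)
$n{\left(C{\left(7,14 \right)} \right)} - z = \left(-1 + \left(-3 + \left(\left(-2\right) 14 + 2 \cdot 7\right)\right)^{2}\right) - 11544 = \left(-1 + \left(-3 + \left(-28 + 14\right)\right)^{2}\right) - 11544 = \left(-1 + \left(-3 - 14\right)^{2}\right) - 11544 = \left(-1 + \left(-17\right)^{2}\right) - 11544 = \left(-1 + 289\right) - 11544 = 288 - 11544 = -11256$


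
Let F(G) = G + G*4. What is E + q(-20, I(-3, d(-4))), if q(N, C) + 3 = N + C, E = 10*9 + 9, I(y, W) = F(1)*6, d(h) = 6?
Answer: 106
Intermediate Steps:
F(G) = 5*G (F(G) = G + 4*G = 5*G)
I(y, W) = 30 (I(y, W) = (5*1)*6 = 5*6 = 30)
E = 99 (E = 90 + 9 = 99)
q(N, C) = -3 + C + N (q(N, C) = -3 + (N + C) = -3 + (C + N) = -3 + C + N)
E + q(-20, I(-3, d(-4))) = 99 + (-3 + 30 - 20) = 99 + 7 = 106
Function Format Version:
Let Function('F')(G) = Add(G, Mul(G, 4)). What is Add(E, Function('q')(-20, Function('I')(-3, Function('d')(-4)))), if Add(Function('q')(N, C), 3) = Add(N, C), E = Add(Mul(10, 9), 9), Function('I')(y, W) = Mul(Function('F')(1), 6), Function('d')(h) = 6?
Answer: 106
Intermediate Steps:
Function('F')(G) = Mul(5, G) (Function('F')(G) = Add(G, Mul(4, G)) = Mul(5, G))
Function('I')(y, W) = 30 (Function('I')(y, W) = Mul(Mul(5, 1), 6) = Mul(5, 6) = 30)
E = 99 (E = Add(90, 9) = 99)
Function('q')(N, C) = Add(-3, C, N) (Function('q')(N, C) = Add(-3, Add(N, C)) = Add(-3, Add(C, N)) = Add(-3, C, N))
Add(E, Function('q')(-20, Function('I')(-3, Function('d')(-4)))) = Add(99, Add(-3, 30, -20)) = Add(99, 7) = 106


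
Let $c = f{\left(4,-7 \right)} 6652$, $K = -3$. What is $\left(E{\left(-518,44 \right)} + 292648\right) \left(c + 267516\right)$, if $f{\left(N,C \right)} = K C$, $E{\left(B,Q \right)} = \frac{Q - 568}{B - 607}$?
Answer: $\frac{44688298669664}{375} \approx 1.1917 \cdot 10^{11}$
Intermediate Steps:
$E{\left(B,Q \right)} = \frac{-568 + Q}{-607 + B}$
$f{\left(N,C \right)} = - 3 C$
$c = 139692$ ($c = \left(-3\right) \left(-7\right) 6652 = 21 \cdot 6652 = 139692$)
$\left(E{\left(-518,44 \right)} + 292648\right) \left(c + 267516\right) = \left(\frac{-568 + 44}{-607 - 518} + 292648\right) \left(139692 + 267516\right) = \left(\frac{1}{-1125} \left(-524\right) + 292648\right) 407208 = \left(\left(- \frac{1}{1125}\right) \left(-524\right) + 292648\right) 407208 = \left(\frac{524}{1125} + 292648\right) 407208 = \frac{329229524}{1125} \cdot 407208 = \frac{44688298669664}{375}$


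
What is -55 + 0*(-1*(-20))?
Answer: -55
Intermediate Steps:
-55 + 0*(-1*(-20)) = -55 + 0*20 = -55 + 0 = -55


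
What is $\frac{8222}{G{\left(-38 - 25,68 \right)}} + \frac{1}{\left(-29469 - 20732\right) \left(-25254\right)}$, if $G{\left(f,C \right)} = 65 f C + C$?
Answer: $- \frac{6664740689}{225664137612} \approx -0.029534$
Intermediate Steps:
$G{\left(f,C \right)} = C + 65 C f$ ($G{\left(f,C \right)} = 65 C f + C = C + 65 C f$)
$\frac{8222}{G{\left(-38 - 25,68 \right)}} + \frac{1}{\left(-29469 - 20732\right) \left(-25254\right)} = \frac{8222}{68 \left(1 + 65 \left(-38 - 25\right)\right)} + \frac{1}{\left(-29469 - 20732\right) \left(-25254\right)} = \frac{8222}{68 \left(1 + 65 \left(-38 - 25\right)\right)} + \frac{1}{-50201} \left(- \frac{1}{25254}\right) = \frac{8222}{68 \left(1 + 65 \left(-63\right)\right)} - - \frac{1}{1267776054} = \frac{8222}{68 \left(1 - 4095\right)} + \frac{1}{1267776054} = \frac{8222}{68 \left(-4094\right)} + \frac{1}{1267776054} = \frac{8222}{-278392} + \frac{1}{1267776054} = 8222 \left(- \frac{1}{278392}\right) + \frac{1}{1267776054} = - \frac{4111}{139196} + \frac{1}{1267776054} = - \frac{6664740689}{225664137612}$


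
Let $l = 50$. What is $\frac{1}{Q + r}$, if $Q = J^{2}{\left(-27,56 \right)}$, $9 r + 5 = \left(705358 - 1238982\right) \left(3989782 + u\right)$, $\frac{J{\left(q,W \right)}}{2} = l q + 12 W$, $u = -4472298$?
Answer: $\frac{9}{257498666603} \approx 3.4952 \cdot 10^{-11}$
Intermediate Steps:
$J{\left(q,W \right)} = 24 W + 100 q$ ($J{\left(q,W \right)} = 2 \left(50 q + 12 W\right) = 2 \left(12 W + 50 q\right) = 24 W + 100 q$)
$r = \frac{257482117979}{9}$ ($r = - \frac{5}{9} + \frac{\left(705358 - 1238982\right) \left(3989782 - 4472298\right)}{9} = - \frac{5}{9} + \frac{\left(-533624\right) \left(-482516\right)}{9} = - \frac{5}{9} + \frac{1}{9} \cdot 257482117984 = - \frac{5}{9} + \frac{257482117984}{9} = \frac{257482117979}{9} \approx 2.8609 \cdot 10^{10}$)
$Q = 1838736$ ($Q = \left(24 \cdot 56 + 100 \left(-27\right)\right)^{2} = \left(1344 - 2700\right)^{2} = \left(-1356\right)^{2} = 1838736$)
$\frac{1}{Q + r} = \frac{1}{1838736 + \frac{257482117979}{9}} = \frac{1}{\frac{257498666603}{9}} = \frac{9}{257498666603}$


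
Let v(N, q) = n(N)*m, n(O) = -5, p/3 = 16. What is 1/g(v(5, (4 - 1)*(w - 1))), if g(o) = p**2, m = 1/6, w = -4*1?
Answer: 1/2304 ≈ 0.00043403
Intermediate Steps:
p = 48 (p = 3*16 = 48)
w = -4
m = 1/6 ≈ 0.16667
v(N, q) = -5/6 (v(N, q) = -5*1/6 = -5/6)
g(o) = 2304 (g(o) = 48**2 = 2304)
1/g(v(5, (4 - 1)*(w - 1))) = 1/2304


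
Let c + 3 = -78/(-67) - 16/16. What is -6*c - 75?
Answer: -3885/67 ≈ -57.985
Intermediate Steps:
c = -190/67 (c = -3 + (-78/(-67) - 16/16) = -3 + (-78*(-1/67) - 16*1/16) = -3 + (78/67 - 1) = -3 + 11/67 = -190/67 ≈ -2.8358)
-6*c - 75 = -6*(-190/67) - 75 = 1140/67 - 75 = -3885/67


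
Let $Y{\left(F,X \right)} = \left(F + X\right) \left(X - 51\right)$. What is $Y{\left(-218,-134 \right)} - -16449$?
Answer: $81569$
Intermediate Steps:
$Y{\left(F,X \right)} = \left(-51 + X\right) \left(F + X\right)$ ($Y{\left(F,X \right)} = \left(F + X\right) \left(-51 + X\right) = \left(-51 + X\right) \left(F + X\right)$)
$Y{\left(-218,-134 \right)} - -16449 = \left(\left(-134\right)^{2} - -11118 - -6834 - -29212\right) - -16449 = \left(17956 + 11118 + 6834 + 29212\right) + 16449 = 65120 + 16449 = 81569$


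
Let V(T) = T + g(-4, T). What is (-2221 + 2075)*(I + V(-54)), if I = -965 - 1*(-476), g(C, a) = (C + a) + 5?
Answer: 87016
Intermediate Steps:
g(C, a) = 5 + C + a
V(T) = 1 + 2*T (V(T) = T + (5 - 4 + T) = T + (1 + T) = 1 + 2*T)
I = -489 (I = -965 + 476 = -489)
(-2221 + 2075)*(I + V(-54)) = (-2221 + 2075)*(-489 + (1 + 2*(-54))) = -146*(-489 + (1 - 108)) = -146*(-489 - 107) = -146*(-596) = 87016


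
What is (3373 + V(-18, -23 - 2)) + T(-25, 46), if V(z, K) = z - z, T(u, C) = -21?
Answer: 3352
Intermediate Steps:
V(z, K) = 0
(3373 + V(-18, -23 - 2)) + T(-25, 46) = (3373 + 0) - 21 = 3373 - 21 = 3352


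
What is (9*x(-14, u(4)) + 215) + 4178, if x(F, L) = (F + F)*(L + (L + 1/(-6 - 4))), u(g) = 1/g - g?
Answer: 31541/5 ≈ 6308.2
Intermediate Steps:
x(F, L) = 2*F*(-1/10 + 2*L) (x(F, L) = (2*F)*(L + (L + 1/(-10))) = (2*F)*(L + (L - 1/10)) = (2*F)*(L + (-1/10 + L)) = (2*F)*(-1/10 + 2*L) = 2*F*(-1/10 + 2*L))
(9*x(-14, u(4)) + 215) + 4178 = (9*((1/5)*(-14)*(-1 + 20*(1/4 - 1*4))) + 215) + 4178 = (9*((1/5)*(-14)*(-1 + 20*(1/4 - 4))) + 215) + 4178 = (9*((1/5)*(-14)*(-1 + 20*(-15/4))) + 215) + 4178 = (9*((1/5)*(-14)*(-1 - 75)) + 215) + 4178 = (9*((1/5)*(-14)*(-76)) + 215) + 4178 = (9*(1064/5) + 215) + 4178 = (9576/5 + 215) + 4178 = 10651/5 + 4178 = 31541/5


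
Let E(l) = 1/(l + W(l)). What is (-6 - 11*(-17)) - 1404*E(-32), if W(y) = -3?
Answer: 7739/35 ≈ 221.11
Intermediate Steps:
E(l) = 1/(-3 + l) (E(l) = 1/(l - 3) = 1/(-3 + l))
(-6 - 11*(-17)) - 1404*E(-32) = (-6 - 11*(-17)) - 1404/(-3 - 32) = (-6 + 187) - 1404/(-35) = 181 - 1404*(-1/35) = 181 + 1404/35 = 7739/35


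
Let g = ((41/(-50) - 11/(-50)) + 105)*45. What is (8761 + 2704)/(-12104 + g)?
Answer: -11465/7406 ≈ -1.5481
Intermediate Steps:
g = 4698 (g = ((41*(-1/50) - 11*(-1/50)) + 105)*45 = ((-41/50 + 11/50) + 105)*45 = (-⅗ + 105)*45 = (522/5)*45 = 4698)
(8761 + 2704)/(-12104 + g) = (8761 + 2704)/(-12104 + 4698) = 11465/(-7406) = 11465*(-1/7406) = -11465/7406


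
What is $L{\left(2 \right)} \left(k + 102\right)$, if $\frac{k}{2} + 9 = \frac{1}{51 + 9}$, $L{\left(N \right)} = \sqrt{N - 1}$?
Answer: $\frac{2521}{30} \approx 84.033$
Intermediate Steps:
$L{\left(N \right)} = \sqrt{-1 + N}$
$k = - \frac{539}{30}$ ($k = -18 + \frac{2}{51 + 9} = -18 + \frac{2}{60} = -18 + 2 \cdot \frac{1}{60} = -18 + \frac{1}{30} = - \frac{539}{30} \approx -17.967$)
$L{\left(2 \right)} \left(k + 102\right) = \sqrt{-1 + 2} \left(- \frac{539}{30} + 102\right) = \sqrt{1} \cdot \frac{2521}{30} = 1 \cdot \frac{2521}{30} = \frac{2521}{30}$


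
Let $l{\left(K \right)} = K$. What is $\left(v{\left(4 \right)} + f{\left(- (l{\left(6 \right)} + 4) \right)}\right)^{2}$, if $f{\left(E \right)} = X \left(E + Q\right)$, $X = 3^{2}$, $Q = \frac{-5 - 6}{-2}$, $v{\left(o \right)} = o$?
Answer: $\frac{5329}{4} \approx 1332.3$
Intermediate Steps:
$Q = \frac{11}{2}$ ($Q = \left(-5 - 6\right) \left(- \frac{1}{2}\right) = \left(-11\right) \left(- \frac{1}{2}\right) = \frac{11}{2} \approx 5.5$)
$X = 9$
$f{\left(E \right)} = \frac{99}{2} + 9 E$ ($f{\left(E \right)} = 9 \left(E + \frac{11}{2}\right) = 9 \left(\frac{11}{2} + E\right) = \frac{99}{2} + 9 E$)
$\left(v{\left(4 \right)} + f{\left(- (l{\left(6 \right)} + 4) \right)}\right)^{2} = \left(4 + \left(\frac{99}{2} + 9 \left(- (6 + 4)\right)\right)\right)^{2} = \left(4 + \left(\frac{99}{2} + 9 \left(\left(-1\right) 10\right)\right)\right)^{2} = \left(4 + \left(\frac{99}{2} + 9 \left(-10\right)\right)\right)^{2} = \left(4 + \left(\frac{99}{2} - 90\right)\right)^{2} = \left(4 - \frac{81}{2}\right)^{2} = \left(- \frac{73}{2}\right)^{2} = \frac{5329}{4}$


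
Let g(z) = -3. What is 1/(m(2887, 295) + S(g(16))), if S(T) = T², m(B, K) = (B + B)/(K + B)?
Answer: 1591/17206 ≈ 0.092468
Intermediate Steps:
m(B, K) = 2*B/(B + K) (m(B, K) = (2*B)/(B + K) = 2*B/(B + K))
1/(m(2887, 295) + S(g(16))) = 1/(2*2887/(2887 + 295) + (-3)²) = 1/(2*2887/3182 + 9) = 1/(2*2887*(1/3182) + 9) = 1/(2887/1591 + 9) = 1/(17206/1591) = 1591/17206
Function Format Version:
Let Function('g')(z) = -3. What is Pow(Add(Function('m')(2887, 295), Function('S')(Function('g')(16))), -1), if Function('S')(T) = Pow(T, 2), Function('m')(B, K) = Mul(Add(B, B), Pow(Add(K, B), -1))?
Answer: Rational(1591, 17206) ≈ 0.092468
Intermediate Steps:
Function('m')(B, K) = Mul(2, B, Pow(Add(B, K), -1)) (Function('m')(B, K) = Mul(Mul(2, B), Pow(Add(B, K), -1)) = Mul(2, B, Pow(Add(B, K), -1)))
Pow(Add(Function('m')(2887, 295), Function('S')(Function('g')(16))), -1) = Pow(Add(Mul(2, 2887, Pow(Add(2887, 295), -1)), Pow(-3, 2)), -1) = Pow(Add(Mul(2, 2887, Pow(3182, -1)), 9), -1) = Pow(Add(Mul(2, 2887, Rational(1, 3182)), 9), -1) = Pow(Add(Rational(2887, 1591), 9), -1) = Pow(Rational(17206, 1591), -1) = Rational(1591, 17206)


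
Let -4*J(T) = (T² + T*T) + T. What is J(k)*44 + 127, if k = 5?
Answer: -478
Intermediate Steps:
J(T) = -T²/2 - T/4 (J(T) = -((T² + T*T) + T)/4 = -((T² + T²) + T)/4 = -(2*T² + T)/4 = -(T + 2*T²)/4 = -T²/2 - T/4)
J(k)*44 + 127 = -¼*5*(1 + 2*5)*44 + 127 = -¼*5*(1 + 10)*44 + 127 = -¼*5*11*44 + 127 = -55/4*44 + 127 = -605 + 127 = -478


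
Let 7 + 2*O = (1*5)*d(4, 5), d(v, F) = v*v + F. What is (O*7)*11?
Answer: 3773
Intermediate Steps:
d(v, F) = F + v² (d(v, F) = v² + F = F + v²)
O = 49 (O = -7/2 + ((1*5)*(5 + 4²))/2 = -7/2 + (5*(5 + 16))/2 = -7/2 + (5*21)/2 = -7/2 + (½)*105 = -7/2 + 105/2 = 49)
(O*7)*11 = (49*7)*11 = 343*11 = 3773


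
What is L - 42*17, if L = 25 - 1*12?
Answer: -701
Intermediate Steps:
L = 13 (L = 25 - 12 = 13)
L - 42*17 = 13 - 42*17 = 13 - 714 = -701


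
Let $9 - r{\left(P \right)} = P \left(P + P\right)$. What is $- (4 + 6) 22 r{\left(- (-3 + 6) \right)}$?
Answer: $1980$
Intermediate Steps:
$r{\left(P \right)} = 9 - 2 P^{2}$ ($r{\left(P \right)} = 9 - P \left(P + P\right) = 9 - P 2 P = 9 - 2 P^{2}$)
$- (4 + 6) 22 r{\left(- (-3 + 6) \right)} = - (4 + 6) 22 \left(9 - 2 \left(- (-3 + 6)\right)^{2}\right) = \left(-1\right) 10 \cdot 22 \left(9 - 2 \left(\left(-1\right) 3\right)^{2}\right) = \left(-10\right) 22 \left(9 - 2 \left(-3\right)^{2}\right) = - 220 \left(9 - 18\right) = \left(-220\right) \left(-9\right) = 1980$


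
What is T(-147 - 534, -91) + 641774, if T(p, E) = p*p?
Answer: 1105535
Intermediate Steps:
T(p, E) = p²
T(-147 - 534, -91) + 641774 = (-147 - 534)² + 641774 = (-681)² + 641774 = 463761 + 641774 = 1105535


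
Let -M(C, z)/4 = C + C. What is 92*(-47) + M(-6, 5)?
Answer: -4276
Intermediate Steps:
M(C, z) = -8*C (M(C, z) = -4*(C + C) = -8*C)
92*(-47) + M(-6, 5) = 92*(-47) - 8*(-6) = -4324 + 48 = -4276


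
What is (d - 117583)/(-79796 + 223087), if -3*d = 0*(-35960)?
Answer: -117583/143291 ≈ -0.82059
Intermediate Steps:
d = 0 (d = -0*(-35960) = -1/3*0 = 0)
(d - 117583)/(-79796 + 223087) = (0 - 117583)/(-79796 + 223087) = -117583/143291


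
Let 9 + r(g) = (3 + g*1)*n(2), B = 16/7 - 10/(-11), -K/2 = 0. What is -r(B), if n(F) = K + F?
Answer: -261/77 ≈ -3.3896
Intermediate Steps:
K = 0 (K = -2*0 = 0)
n(F) = F (n(F) = 0 + F = F)
B = 246/77 (B = 16*(⅐) - 10*(-1/11) = 16/7 + 10/11 = 246/77 ≈ 3.1948)
r(g) = -3 + 2*g (r(g) = -9 + (3 + g*1)*2 = -9 + (3 + g)*2 = -9 + (6 + 2*g) = -3 + 2*g)
-r(B) = -(-3 + 2*(246/77)) = -(-3 + 492/77) = -1*261/77 = -261/77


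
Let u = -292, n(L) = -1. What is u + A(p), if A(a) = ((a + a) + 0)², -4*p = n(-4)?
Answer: -1167/4 ≈ -291.75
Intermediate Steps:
p = ¼ (p = -¼*(-1) = ¼ ≈ 0.25000)
A(a) = 4*a² (A(a) = (2*a + 0)² = (2*a)² = 4*a²)
u + A(p) = -292 + 4*(¼)² = -292 + 4*(1/16) = -292 + ¼ = -1167/4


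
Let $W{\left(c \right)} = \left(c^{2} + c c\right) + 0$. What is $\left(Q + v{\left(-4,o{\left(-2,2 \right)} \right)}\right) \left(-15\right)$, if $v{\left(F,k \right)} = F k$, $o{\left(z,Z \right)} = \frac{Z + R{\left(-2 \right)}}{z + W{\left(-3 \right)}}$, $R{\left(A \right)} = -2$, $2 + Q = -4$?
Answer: $90$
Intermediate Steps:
$Q = -6$ ($Q = -2 - 4 = -6$)
$W{\left(c \right)} = 2 c^{2}$ ($W{\left(c \right)} = \left(c^{2} + c^{2}\right) + 0 = 2 c^{2} + 0 = 2 c^{2}$)
$o{\left(z,Z \right)} = \frac{-2 + Z}{18 + z}$ ($o{\left(z,Z \right)} = \frac{Z - 2}{z + 2 \left(-3\right)^{2}} = \frac{-2 + Z}{z + 2 \cdot 9} = \frac{-2 + Z}{z + 18} = \frac{-2 + Z}{18 + z}$)
$\left(Q + v{\left(-4,o{\left(-2,2 \right)} \right)}\right) \left(-15\right) = \left(-6 - 4 \frac{-2 + 2}{18 - 2}\right) \left(-15\right) = \left(-6 - 4 \cdot \frac{1}{16} \cdot 0\right) \left(-15\right) = \left(-6 - 0\right) \left(-15\right) = \left(-6 + 0\right) \left(-15\right) = \left(-6\right) \left(-15\right) = 90$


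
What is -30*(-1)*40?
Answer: 1200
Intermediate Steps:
-30*(-1)*40 = 30*40 = 1200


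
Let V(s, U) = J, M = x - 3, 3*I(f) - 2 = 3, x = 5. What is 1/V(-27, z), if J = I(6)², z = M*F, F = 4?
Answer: 9/25 ≈ 0.36000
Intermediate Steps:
I(f) = 5/3 (I(f) = ⅔ + (⅓)*3 = ⅔ + 1 = 5/3)
M = 2 (M = 5 - 3 = 2)
z = 8 (z = 2*4 = 8)
J = 25/9 (J = (5/3)² = 25/9 ≈ 2.7778)
V(s, U) = 25/9
1/V(-27, z) = 1/(25/9) = 9/25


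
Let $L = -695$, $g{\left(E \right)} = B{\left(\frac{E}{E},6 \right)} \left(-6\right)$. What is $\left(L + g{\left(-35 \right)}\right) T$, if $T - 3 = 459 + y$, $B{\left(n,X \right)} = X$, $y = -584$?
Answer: $89182$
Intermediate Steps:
$g{\left(E \right)} = -36$ ($g{\left(E \right)} = 6 \left(-6\right) = -36$)
$T = -122$ ($T = 3 + \left(459 - 584\right) = 3 - 125 = -122$)
$\left(L + g{\left(-35 \right)}\right) T = \left(-695 - 36\right) \left(-122\right) = \left(-731\right) \left(-122\right) = 89182$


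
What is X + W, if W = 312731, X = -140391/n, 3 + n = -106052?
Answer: 33166826596/106055 ≈ 3.1273e+5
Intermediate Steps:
n = -106055 (n = -3 - 106052 = -106055)
X = 140391/106055 (X = -140391/(-106055) = -140391*(-1/106055) = 140391/106055 ≈ 1.3238)
X + W = 140391/106055 + 312731 = 33166826596/106055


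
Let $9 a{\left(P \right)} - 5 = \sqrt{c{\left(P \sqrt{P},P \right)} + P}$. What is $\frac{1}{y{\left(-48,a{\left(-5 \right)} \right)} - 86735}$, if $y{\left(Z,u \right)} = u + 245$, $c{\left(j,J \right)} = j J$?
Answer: $\frac{9}{-778405 + \sqrt{5} \sqrt{-1 + 5 i \sqrt{5}}} \approx -1.1562 \cdot 10^{-5} - 8.2117 \cdot 10^{-11} i$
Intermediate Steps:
$c{\left(j,J \right)} = J j$
$a{\left(P \right)} = \frac{5}{9} + \frac{\sqrt{P + P^{\frac{5}{2}}}}{9}$ ($a{\left(P \right)} = \frac{5}{9} + \frac{\sqrt{P P \sqrt{P} + P}}{9} = \frac{5}{9} + \frac{\sqrt{P P^{\frac{3}{2}} + P}}{9} = \frac{5}{9} + \frac{\sqrt{P^{\frac{5}{2}} + P}}{9} = \frac{5}{9} + \frac{\sqrt{P + P^{\frac{5}{2}}}}{9}$)
$y{\left(Z,u \right)} = 245 + u$
$\frac{1}{y{\left(-48,a{\left(-5 \right)} \right)} - 86735} = \frac{1}{\left(245 + \left(\frac{5}{9} + \frac{\sqrt{-5 + \left(-5\right)^{\frac{5}{2}}}}{9}\right)\right) - 86735} = \frac{1}{\left(245 + \left(\frac{5}{9} + \frac{\sqrt{-5 + 25 i \sqrt{5}}}{9}\right)\right) - 86735} = \frac{1}{\left(\frac{2210}{9} + \frac{\sqrt{-5 + 25 i \sqrt{5}}}{9}\right) - 86735} = \frac{1}{- \frac{778405}{9} + \frac{\sqrt{-5 + 25 i \sqrt{5}}}{9}}$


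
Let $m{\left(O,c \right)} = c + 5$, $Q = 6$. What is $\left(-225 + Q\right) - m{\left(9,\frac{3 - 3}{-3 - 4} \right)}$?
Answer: $-224$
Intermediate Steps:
$m{\left(O,c \right)} = 5 + c$
$\left(-225 + Q\right) - m{\left(9,\frac{3 - 3}{-3 - 4} \right)} = \left(-225 + 6\right) - \left(5 + \frac{3 - 3}{-3 - 4}\right) = -219 - \left(5 + \frac{0}{-7}\right) = -219 - \left(5 + 0 \left(- \frac{1}{7}\right)\right) = -219 - \left(5 + 0\right) = -219 - 5 = -224$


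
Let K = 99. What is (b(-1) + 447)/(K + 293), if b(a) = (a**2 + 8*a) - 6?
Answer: 31/28 ≈ 1.1071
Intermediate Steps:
b(a) = -6 + a**2 + 8*a
(b(-1) + 447)/(K + 293) = ((-6 + (-1)**2 + 8*(-1)) + 447)/(99 + 293) = ((-6 + 1 - 8) + 447)/392 = (-13 + 447)*(1/392) = 434*(1/392) = 31/28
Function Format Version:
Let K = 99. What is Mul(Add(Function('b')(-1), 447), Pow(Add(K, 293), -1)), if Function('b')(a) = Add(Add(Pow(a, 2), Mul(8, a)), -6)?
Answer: Rational(31, 28) ≈ 1.1071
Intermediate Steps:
Function('b')(a) = Add(-6, Pow(a, 2), Mul(8, a))
Mul(Add(Function('b')(-1), 447), Pow(Add(K, 293), -1)) = Mul(Add(Add(-6, Pow(-1, 2), Mul(8, -1)), 447), Pow(Add(99, 293), -1)) = Mul(Add(Add(-6, 1, -8), 447), Pow(392, -1)) = Mul(Add(-13, 447), Rational(1, 392)) = Mul(434, Rational(1, 392)) = Rational(31, 28)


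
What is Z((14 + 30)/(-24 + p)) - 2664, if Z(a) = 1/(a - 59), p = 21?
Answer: -588747/221 ≈ -2664.0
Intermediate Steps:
Z(a) = 1/(-59 + a)
Z((14 + 30)/(-24 + p)) - 2664 = 1/(-59 + (14 + 30)/(-24 + 21)) - 2664 = 1/(-59 + 44/(-3)) - 2664 = 1/(-59 + 44*(-⅓)) - 2664 = 1/(-59 - 44/3) - 2664 = 1/(-221/3) - 2664 = -3/221 - 2664 = -588747/221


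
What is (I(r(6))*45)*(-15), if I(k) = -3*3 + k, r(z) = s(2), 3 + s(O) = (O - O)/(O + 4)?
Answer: 8100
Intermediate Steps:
s(O) = -3 (s(O) = -3 + (O - O)/(O + 4) = -3 + 0/(4 + O) = -3 + 0 = -3)
r(z) = -3
I(k) = -9 + k
(I(r(6))*45)*(-15) = ((-9 - 3)*45)*(-15) = -12*45*(-15) = -540*(-15) = 8100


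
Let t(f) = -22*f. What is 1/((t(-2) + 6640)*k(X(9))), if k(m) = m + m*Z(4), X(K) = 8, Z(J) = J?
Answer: 1/267360 ≈ 3.7403e-6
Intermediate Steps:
k(m) = 5*m (k(m) = m + m*4 = m + 4*m = 5*m)
1/((t(-2) + 6640)*k(X(9))) = 1/((-22*(-2) + 6640)*((5*8))) = 1/((44 + 6640)*40) = (1/40)/6684 = (1/6684)*(1/40) = 1/267360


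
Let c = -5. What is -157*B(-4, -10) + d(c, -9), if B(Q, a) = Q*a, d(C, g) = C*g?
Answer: -6235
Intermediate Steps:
-157*B(-4, -10) + d(c, -9) = -(-628)*(-10) - 5*(-9) = -157*40 + 45 = -6280 + 45 = -6235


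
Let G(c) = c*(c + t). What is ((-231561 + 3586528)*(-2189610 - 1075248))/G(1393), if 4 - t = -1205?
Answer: -782392203549/258899 ≈ -3.0220e+6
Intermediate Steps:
t = 1209 (t = 4 - 1*(-1205) = 4 + 1205 = 1209)
G(c) = c*(1209 + c) (G(c) = c*(c + 1209) = c*(1209 + c))
((-231561 + 3586528)*(-2189610 - 1075248))/G(1393) = ((-231561 + 3586528)*(-2189610 - 1075248))/((1393*(1209 + 1393))) = (3354967*(-3264858))/((1393*2602)) = -10953490849686/3624586 = -10953490849686*1/3624586 = -782392203549/258899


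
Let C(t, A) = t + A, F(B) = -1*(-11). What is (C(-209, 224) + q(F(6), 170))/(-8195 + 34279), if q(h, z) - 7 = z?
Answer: 48/6521 ≈ 0.0073608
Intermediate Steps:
F(B) = 11
q(h, z) = 7 + z
C(t, A) = A + t
(C(-209, 224) + q(F(6), 170))/(-8195 + 34279) = ((224 - 209) + (7 + 170))/(-8195 + 34279) = (15 + 177)/26084 = 192*(1/26084) = 48/6521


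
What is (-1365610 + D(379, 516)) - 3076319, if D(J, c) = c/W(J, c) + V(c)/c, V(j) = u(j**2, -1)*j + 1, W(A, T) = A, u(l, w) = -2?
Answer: -868681527449/195564 ≈ -4.4419e+6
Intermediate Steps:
V(j) = 1 - 2*j (V(j) = -2*j + 1 = 1 - 2*j)
D(J, c) = c/J + (1 - 2*c)/c
(-1365610 + D(379, 516)) - 3076319 = (-1365610 + (-2 + 1/516 + 516/379)) - 3076319 = (-1365610 - 124493/195564) - 3076319 = -267064278533/195564 - 3076319 = -868681527449/195564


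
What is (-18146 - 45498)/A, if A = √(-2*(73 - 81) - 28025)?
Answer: 63644*I*√28009/28009 ≈ 380.28*I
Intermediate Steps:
A = I*√28009 (A = √(-2*(-8) - 28025) = √(16 - 28025) = √(-28009) = I*√28009 ≈ 167.36*I)
(-18146 - 45498)/A = (-18146 - 45498)/((I*√28009)) = -(-63644)*I*√28009/28009 = 63644*I*√28009/28009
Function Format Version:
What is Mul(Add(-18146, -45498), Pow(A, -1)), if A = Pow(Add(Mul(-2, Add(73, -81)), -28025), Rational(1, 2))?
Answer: Mul(Rational(63644, 28009), I, Pow(28009, Rational(1, 2))) ≈ Mul(380.28, I)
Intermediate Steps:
A = Mul(I, Pow(28009, Rational(1, 2))) (A = Pow(Add(Mul(-2, -8), -28025), Rational(1, 2)) = Pow(Add(16, -28025), Rational(1, 2)) = Pow(-28009, Rational(1, 2)) = Mul(I, Pow(28009, Rational(1, 2))) ≈ Mul(167.36, I))
Mul(Add(-18146, -45498), Pow(A, -1)) = Mul(Add(-18146, -45498), Pow(Mul(I, Pow(28009, Rational(1, 2))), -1)) = Mul(-63644, Mul(Rational(-1, 28009), I, Pow(28009, Rational(1, 2)))) = Mul(Rational(63644, 28009), I, Pow(28009, Rational(1, 2)))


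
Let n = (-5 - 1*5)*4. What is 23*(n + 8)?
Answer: -736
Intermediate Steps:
n = -40 (n = (-5 - 5)*4 = -10*4 = -40)
23*(n + 8) = 23*(-40 + 8) = 23*(-32) = -736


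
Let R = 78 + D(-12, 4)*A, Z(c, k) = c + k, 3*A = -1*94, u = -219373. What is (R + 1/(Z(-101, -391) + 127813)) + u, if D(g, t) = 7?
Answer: -83846353300/381963 ≈ -2.1951e+5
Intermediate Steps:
A = -94/3 (A = (-1*94)/3 = (1/3)*(-94) = -94/3 ≈ -31.333)
R = -424/3 (R = 78 + 7*(-94/3) = 78 - 658/3 = -424/3 ≈ -141.33)
(R + 1/(Z(-101, -391) + 127813)) + u = (-424/3 + 1/((-101 - 391) + 127813)) - 219373 = (-424/3 + 1/(-492 + 127813)) - 219373 = (-424/3 + 1/127321) - 219373 = -53984101/381963 - 219373 = -83846353300/381963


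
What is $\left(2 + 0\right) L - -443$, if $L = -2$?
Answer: $439$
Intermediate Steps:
$\left(2 + 0\right) L - -443 = \left(2 + 0\right) \left(-2\right) - -443 = 2 \left(-2\right) + 443 = -4 + 443 = 439$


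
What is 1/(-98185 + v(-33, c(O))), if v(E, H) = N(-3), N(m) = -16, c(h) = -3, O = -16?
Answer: -1/98201 ≈ -1.0183e-5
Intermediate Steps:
v(E, H) = -16
1/(-98185 + v(-33, c(O))) = 1/(-98185 - 16) = 1/(-98201) = -1/98201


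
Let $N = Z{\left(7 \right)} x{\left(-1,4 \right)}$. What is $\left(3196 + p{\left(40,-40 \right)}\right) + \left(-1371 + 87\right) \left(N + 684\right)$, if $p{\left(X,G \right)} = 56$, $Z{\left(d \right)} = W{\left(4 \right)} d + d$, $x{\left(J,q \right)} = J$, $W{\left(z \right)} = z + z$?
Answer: $-794112$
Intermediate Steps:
$W{\left(z \right)} = 2 z$
$Z{\left(d \right)} = 9 d$ ($Z{\left(d \right)} = 2 \cdot 4 d + d = 8 d + d = 9 d$)
$N = -63$ ($N = 9 \cdot 7 \left(-1\right) = 63 \left(-1\right) = -63$)
$\left(3196 + p{\left(40,-40 \right)}\right) + \left(-1371 + 87\right) \left(N + 684\right) = \left(3196 + 56\right) + \left(-1371 + 87\right) \left(-63 + 684\right) = 3252 - 797364 = -794112$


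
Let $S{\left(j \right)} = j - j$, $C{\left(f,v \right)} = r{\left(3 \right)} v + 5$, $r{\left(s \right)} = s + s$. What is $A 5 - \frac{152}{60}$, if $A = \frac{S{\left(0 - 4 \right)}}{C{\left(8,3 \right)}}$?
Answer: $- \frac{38}{15} \approx -2.5333$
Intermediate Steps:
$r{\left(s \right)} = 2 s$
$C{\left(f,v \right)} = 5 + 6 v$ ($C{\left(f,v \right)} = 2 \cdot 3 v + 5 = 6 v + 5 = 5 + 6 v$)
$S{\left(j \right)} = 0$
$A = 0$ ($A = \frac{0}{5 + 6 \cdot 3} = \frac{0}{5 + 18} = \frac{0}{23} = 0 \cdot \frac{1}{23} = 0$)
$A 5 - \frac{152}{60} = 0 \cdot 5 - \frac{152}{60} = 0 - \frac{38}{15} = - \frac{38}{15}$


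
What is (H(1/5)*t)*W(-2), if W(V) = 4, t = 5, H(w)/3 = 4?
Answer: 240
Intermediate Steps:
H(w) = 12 (H(w) = 3*4 = 12)
(H(1/5)*t)*W(-2) = (12*5)*4 = 60*4 = 240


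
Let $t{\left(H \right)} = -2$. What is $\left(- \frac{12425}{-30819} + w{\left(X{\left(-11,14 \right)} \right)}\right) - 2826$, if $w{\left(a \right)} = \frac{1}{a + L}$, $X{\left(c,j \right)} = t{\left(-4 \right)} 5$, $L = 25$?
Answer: $- \frac{435400072}{154095} \approx -2825.5$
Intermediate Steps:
$X{\left(c,j \right)} = -10$ ($X{\left(c,j \right)} = \left(-2\right) 5 = -10$)
$w{\left(a \right)} = \frac{1}{25 + a}$ ($w{\left(a \right)} = \frac{1}{a + 25} = \frac{1}{25 + a}$)
$\left(- \frac{12425}{-30819} + w{\left(X{\left(-11,14 \right)} \right)}\right) - 2826 = \left(- \frac{12425}{-30819} + \frac{1}{25 - 10}\right) - 2826 = \left(\left(-12425\right) \left(- \frac{1}{30819}\right) + \frac{1}{15}\right) - 2826 = \left(\frac{12425}{30819} + \frac{1}{15}\right) - 2826 = \frac{72398}{154095} - 2826 = - \frac{435400072}{154095}$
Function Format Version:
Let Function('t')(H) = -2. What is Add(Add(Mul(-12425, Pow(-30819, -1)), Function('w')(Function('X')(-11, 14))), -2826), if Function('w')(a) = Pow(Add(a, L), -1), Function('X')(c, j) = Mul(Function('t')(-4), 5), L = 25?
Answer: Rational(-435400072, 154095) ≈ -2825.5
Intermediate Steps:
Function('X')(c, j) = -10 (Function('X')(c, j) = Mul(-2, 5) = -10)
Function('w')(a) = Pow(Add(25, a), -1) (Function('w')(a) = Pow(Add(a, 25), -1) = Pow(Add(25, a), -1))
Add(Add(Mul(-12425, Pow(-30819, -1)), Function('w')(Function('X')(-11, 14))), -2826) = Add(Add(Mul(-12425, Pow(-30819, -1)), Pow(Add(25, -10), -1)), -2826) = Add(Add(Mul(-12425, Rational(-1, 30819)), Pow(15, -1)), -2826) = Add(Add(Rational(12425, 30819), Rational(1, 15)), -2826) = Add(Rational(72398, 154095), -2826) = Rational(-435400072, 154095)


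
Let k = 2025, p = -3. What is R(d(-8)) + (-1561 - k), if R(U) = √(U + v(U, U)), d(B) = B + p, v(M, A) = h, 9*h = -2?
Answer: -3586 + I*√101/3 ≈ -3586.0 + 3.35*I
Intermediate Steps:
h = -2/9 (h = (⅑)*(-2) = -2/9 ≈ -0.22222)
v(M, A) = -2/9
d(B) = -3 + B (d(B) = B - 3 = -3 + B)
R(U) = √(-2/9 + U) (R(U) = √(U - 2/9) = √(-2/9 + U))
R(d(-8)) + (-1561 - k) = √(-2 + 9*(-3 - 8))/3 + (-1561 - 1*2025) = √(-2 + 9*(-11))/3 + (-1561 - 2025) = √(-2 - 99)/3 - 3586 = √(-101)/3 - 3586 = (I*√101)/3 - 3586 = I*√101/3 - 3586 = -3586 + I*√101/3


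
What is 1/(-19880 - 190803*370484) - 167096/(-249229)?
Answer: 13042624904609683/19453489984278988 ≈ 0.67045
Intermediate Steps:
1/(-19880 - 190803*370484) - 167096/(-249229) = (1/370484)/(-210683) - 167096*(-1/249229) = -1/210683*1/370484 + 167096/249229 = -1/78054680572 + 167096/249229 = 13042624904609683/19453489984278988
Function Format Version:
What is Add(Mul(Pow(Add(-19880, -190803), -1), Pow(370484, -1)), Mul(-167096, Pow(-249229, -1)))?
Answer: Rational(13042624904609683, 19453489984278988) ≈ 0.67045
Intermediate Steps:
Add(Mul(Pow(Add(-19880, -190803), -1), Pow(370484, -1)), Mul(-167096, Pow(-249229, -1))) = Add(Mul(Pow(-210683, -1), Rational(1, 370484)), Mul(-167096, Rational(-1, 249229))) = Add(Mul(Rational(-1, 210683), Rational(1, 370484)), Rational(167096, 249229)) = Add(Rational(-1, 78054680572), Rational(167096, 249229)) = Rational(13042624904609683, 19453489984278988)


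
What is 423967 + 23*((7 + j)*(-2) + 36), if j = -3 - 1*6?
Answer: 424887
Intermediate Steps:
j = -9 (j = -3 - 6 = -9)
423967 + 23*((7 + j)*(-2) + 36) = 423967 + 23*((7 - 9)*(-2) + 36) = 423967 + 23*(-2*(-2) + 36) = 423967 + 23*(4 + 36) = 423967 + 23*40 = 423967 + 920 = 424887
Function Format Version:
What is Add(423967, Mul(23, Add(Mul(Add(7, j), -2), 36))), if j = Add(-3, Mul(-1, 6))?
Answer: 424887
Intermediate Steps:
j = -9 (j = Add(-3, -6) = -9)
Add(423967, Mul(23, Add(Mul(Add(7, j), -2), 36))) = Add(423967, Mul(23, Add(Mul(Add(7, -9), -2), 36))) = Add(423967, Mul(23, Add(Mul(-2, -2), 36))) = Add(423967, Mul(23, Add(4, 36))) = Add(423967, Mul(23, 40)) = Add(423967, 920) = 424887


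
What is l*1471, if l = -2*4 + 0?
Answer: -11768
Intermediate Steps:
l = -8 (l = -8 + 0 = -8)
l*1471 = -8*1471 = -11768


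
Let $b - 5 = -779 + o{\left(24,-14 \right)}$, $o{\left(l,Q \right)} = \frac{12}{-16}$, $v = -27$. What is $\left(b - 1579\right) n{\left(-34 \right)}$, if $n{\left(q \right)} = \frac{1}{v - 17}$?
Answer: $\frac{9415}{176} \approx 53.494$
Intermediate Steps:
$o{\left(l,Q \right)} = - \frac{3}{4}$ ($o{\left(l,Q \right)} = 12 \left(- \frac{1}{16}\right) = - \frac{3}{4}$)
$b = - \frac{3099}{4}$ ($b = 5 - \frac{3119}{4} = - \frac{3099}{4} \approx -774.75$)
$n{\left(q \right)} = - \frac{1}{44}$ ($n{\left(q \right)} = \frac{1}{-27 - 17} = \frac{1}{-44} = - \frac{1}{44}$)
$\left(b - 1579\right) n{\left(-34 \right)} = \left(- \frac{3099}{4} - 1579\right) \left(- \frac{1}{44}\right) = \left(- \frac{9415}{4}\right) \left(- \frac{1}{44}\right) = \frac{9415}{176}$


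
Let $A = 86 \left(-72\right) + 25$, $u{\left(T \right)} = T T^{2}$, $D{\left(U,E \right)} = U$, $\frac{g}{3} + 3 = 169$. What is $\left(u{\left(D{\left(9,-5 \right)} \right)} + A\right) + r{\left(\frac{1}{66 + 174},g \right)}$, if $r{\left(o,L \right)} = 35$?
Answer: $-5403$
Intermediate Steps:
$g = 498$ ($g = -9 + 3 \cdot 169 = -9 + 507 = 498$)
$u{\left(T \right)} = T^{3}$
$A = -6167$ ($A = -6192 + 25 = -6167$)
$\left(u{\left(D{\left(9,-5 \right)} \right)} + A\right) + r{\left(\frac{1}{66 + 174},g \right)} = \left(9^{3} - 6167\right) + 35 = \left(729 - 6167\right) + 35 = -5438 + 35 = -5403$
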